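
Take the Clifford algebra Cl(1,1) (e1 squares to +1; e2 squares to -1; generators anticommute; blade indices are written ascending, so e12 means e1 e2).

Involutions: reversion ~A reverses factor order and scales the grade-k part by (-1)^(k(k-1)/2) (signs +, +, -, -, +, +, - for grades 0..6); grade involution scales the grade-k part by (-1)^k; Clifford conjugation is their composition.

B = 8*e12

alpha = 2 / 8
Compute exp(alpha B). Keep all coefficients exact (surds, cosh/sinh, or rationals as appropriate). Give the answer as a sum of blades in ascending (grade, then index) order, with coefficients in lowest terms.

B^2 = (8)^2*(e12)^2 = 64*(+1) = 64 (a basis 2-blade squares to minus the product of its generators' squares).
B^2 = 64 — a positive square means the series sums to a boost: l = 8, alpha*l = 2, so exp(alpha B) = cosh(2) + (sinh(2)/8)*B = cosh(2) + (sinh(2)/8)*B.
Answer: cosh(2) + sinh(2)*e12


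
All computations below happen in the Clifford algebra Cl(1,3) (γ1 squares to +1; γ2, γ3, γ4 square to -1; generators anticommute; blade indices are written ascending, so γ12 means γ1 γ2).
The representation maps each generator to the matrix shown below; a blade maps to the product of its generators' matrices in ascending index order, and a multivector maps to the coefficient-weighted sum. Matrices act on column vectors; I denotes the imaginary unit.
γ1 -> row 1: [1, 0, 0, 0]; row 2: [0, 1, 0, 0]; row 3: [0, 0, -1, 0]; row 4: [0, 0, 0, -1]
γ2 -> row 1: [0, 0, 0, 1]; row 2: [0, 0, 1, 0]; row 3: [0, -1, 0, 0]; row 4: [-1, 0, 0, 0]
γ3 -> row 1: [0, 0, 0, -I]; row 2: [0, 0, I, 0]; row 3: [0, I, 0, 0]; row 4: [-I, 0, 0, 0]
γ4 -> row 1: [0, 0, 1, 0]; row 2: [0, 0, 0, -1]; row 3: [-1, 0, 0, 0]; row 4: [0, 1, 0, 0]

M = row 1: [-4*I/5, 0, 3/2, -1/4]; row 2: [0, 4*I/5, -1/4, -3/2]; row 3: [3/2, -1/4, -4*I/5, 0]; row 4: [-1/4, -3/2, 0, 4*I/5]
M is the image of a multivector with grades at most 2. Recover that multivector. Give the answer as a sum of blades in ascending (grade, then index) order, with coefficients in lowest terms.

Method: the blade images are trace-orthogonal — tr(rho(e_A) rho(e_B)^-1) = 4 if A = B and 0 otherwise — and rho(e_A)^-1 = (e_A)^2 * rho(e_A) with (e_A)^2 = +1 or -1, so the coefficient of e_A in the preimage is (e_A)^2 * tr(M rho(e_A))/4.
Nonzero projections over blades of grade <= 2: γ12: (γ12)^2 = +1, tr(M rho(γ12)) = -1, coefficient -1/4; γ14: (γ14)^2 = +1, tr(M rho(γ14)) = 6, coefficient 3/2; γ23: (γ23)^2 = -1, tr(M rho(γ23)) = -16/5, coefficient 4/5. Every other blade of grade <= 2 projects to 0.
Answer: -1/4*γ12 + 3/2*γ14 + 4/5*γ23


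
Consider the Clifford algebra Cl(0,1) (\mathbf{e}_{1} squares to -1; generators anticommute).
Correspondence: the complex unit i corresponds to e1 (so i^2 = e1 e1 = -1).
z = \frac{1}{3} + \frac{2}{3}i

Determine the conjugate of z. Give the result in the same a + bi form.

In blades: z = \frac{1}{3} + \frac{2}{3} e_{1}.
Conjugation here is Clifford conjugation: the scalar is fixed and the grade-1 and grade-2 blades all flip sign, giving \frac{1}{3} - \frac{2}{3} e_{1}; translating back:
Answer: \frac{1}{3} - \frac{2}{3}i


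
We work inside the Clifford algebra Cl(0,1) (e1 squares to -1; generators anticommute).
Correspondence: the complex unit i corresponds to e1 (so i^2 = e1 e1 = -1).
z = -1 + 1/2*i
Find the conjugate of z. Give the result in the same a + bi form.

In blades: z = -1 + 1/2*e1.
Conjugation here is Clifford conjugation: the scalar is fixed and the grade-1 and grade-2 blades all flip sign, giving -1 - 1/2*e1; translating back:
Answer: -1 - 1/2*i


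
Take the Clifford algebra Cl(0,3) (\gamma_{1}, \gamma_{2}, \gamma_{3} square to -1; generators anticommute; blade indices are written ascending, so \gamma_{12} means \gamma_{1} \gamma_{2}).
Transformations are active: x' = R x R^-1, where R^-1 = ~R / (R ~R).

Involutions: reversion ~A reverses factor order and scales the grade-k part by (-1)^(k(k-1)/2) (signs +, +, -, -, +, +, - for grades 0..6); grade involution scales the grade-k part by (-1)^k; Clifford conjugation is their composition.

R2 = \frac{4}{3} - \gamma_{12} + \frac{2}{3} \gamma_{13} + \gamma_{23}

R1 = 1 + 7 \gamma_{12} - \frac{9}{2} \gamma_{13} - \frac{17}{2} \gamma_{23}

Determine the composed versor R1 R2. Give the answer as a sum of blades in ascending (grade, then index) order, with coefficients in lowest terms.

Distribute over the terms of R1 (each basis-blade product reordered to ascending indices, repeated generators contracted through their squares):
(1) R2 = \frac{4}{3} - \gamma_{12} + \frac{2}{3} \gamma_{13} + \gamma_{23}
(7 \gamma_{12}) R2 = 7 + \frac{28}{3} \gamma_{12} - 7 \gamma_{13} + \frac{14}{3} \gamma_{23}
(-\frac{9}{2} \gamma_{13}) R2 = 3 - \frac{9}{2} \gamma_{12} - 6 \gamma_{13} - \frac{9}{2} \gamma_{23}
(-\frac{17}{2} \gamma_{23}) R2 = \frac{17}{2} + \frac{17}{3} \gamma_{12} + \frac{17}{2} \gamma_{13} - \frac{34}{3} \gamma_{23}
Summing the partial products and collecting blades:
Answer: \frac{119}{6} + \frac{19}{2} \gamma_{12} - \frac{23}{6} \gamma_{13} - \frac{61}{6} \gamma_{23}


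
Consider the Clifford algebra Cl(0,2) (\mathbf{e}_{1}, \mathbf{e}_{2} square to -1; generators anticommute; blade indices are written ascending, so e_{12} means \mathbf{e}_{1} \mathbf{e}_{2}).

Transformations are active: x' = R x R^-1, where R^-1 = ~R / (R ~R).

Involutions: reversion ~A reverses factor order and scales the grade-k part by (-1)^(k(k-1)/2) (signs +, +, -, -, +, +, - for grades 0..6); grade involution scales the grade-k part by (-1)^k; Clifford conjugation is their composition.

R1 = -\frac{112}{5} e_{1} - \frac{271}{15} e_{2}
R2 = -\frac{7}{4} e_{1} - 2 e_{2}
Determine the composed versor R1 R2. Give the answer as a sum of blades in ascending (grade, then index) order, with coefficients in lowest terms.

Distribute over the terms of R1 (each basis-blade product reordered to ascending indices, repeated generators contracted through their squares):
(-\frac{112}{5} e_{1}) R2 = -\frac{196}{5} + \frac{224}{5} e_{12}
(-\frac{271}{15} e_{2}) R2 = -\frac{542}{15} - \frac{1897}{60} e_{12}
Summing the partial products and collecting blades:
Answer: -\frac{226}{3} + \frac{791}{60} e_{12}


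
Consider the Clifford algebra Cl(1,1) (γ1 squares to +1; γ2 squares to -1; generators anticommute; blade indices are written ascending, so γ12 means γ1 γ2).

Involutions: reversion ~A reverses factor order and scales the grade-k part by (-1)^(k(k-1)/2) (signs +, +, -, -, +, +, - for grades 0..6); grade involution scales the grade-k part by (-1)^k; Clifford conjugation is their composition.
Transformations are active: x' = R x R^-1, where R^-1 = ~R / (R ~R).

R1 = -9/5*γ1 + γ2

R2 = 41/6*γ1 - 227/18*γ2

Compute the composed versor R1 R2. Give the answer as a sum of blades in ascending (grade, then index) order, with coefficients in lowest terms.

Distribute over the terms of R1 (each basis-blade product reordered to ascending indices, repeated generators contracted through their squares):
(-9/5*γ1) R2 = -123/10 + 227/10*γ12
(γ2) R2 = 227/18 - 41/6*γ12
Summing the partial products and collecting blades:
Answer: 14/45 + 238/15*γ12


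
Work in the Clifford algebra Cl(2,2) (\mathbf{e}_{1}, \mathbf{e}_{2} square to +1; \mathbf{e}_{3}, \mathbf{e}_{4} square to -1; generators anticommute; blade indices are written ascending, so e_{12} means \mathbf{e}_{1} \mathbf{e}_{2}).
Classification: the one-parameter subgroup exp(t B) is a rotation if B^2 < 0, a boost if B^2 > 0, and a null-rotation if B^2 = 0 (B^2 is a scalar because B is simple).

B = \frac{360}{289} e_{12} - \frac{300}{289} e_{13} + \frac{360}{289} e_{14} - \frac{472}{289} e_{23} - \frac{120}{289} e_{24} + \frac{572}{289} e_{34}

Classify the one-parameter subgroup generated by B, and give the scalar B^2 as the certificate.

B^2 term by term: the squares give (\frac{360}{289})^2*(e_{12})^2 + (-\frac{300}{289})^2*(e_{13})^2 + (\frac{360}{289})^2*(e_{14})^2 + (-\frac{472}{289})^2*(e_{23})^2 + (-\frac{120}{289})^2*(e_{24})^2 + (\frac{572}{289})^2*(e_{34})^2 = \frac{129600}{83521}*(-1) + \frac{90000}{83521}*(+1) + \frac{129600}{83521}*(+1) + \frac{222784}{83521}*(+1) + \frac{14400}{83521}*(+1) + \frac{327184}{83521}*(-1) = 0 (each basis 2-blade squares to minus the product of its generators' squares); cross terms between blades sharing an index anticommute and cancel; the commuting (index-disjoint) pairs give grade-4 terms 2*c*c'*(blade product), which cancel blade by blade — e_{1234}: \frac{411840}{83521} - \frac{72000}{83521} - \frac{339840}{83521} = 0 — confirming B is simple. So B^2 = 0.
Answer: null-rotation, certificate B^2 = 0. The scalar 0 is the complete invariant here: its sign names the subgroup type.


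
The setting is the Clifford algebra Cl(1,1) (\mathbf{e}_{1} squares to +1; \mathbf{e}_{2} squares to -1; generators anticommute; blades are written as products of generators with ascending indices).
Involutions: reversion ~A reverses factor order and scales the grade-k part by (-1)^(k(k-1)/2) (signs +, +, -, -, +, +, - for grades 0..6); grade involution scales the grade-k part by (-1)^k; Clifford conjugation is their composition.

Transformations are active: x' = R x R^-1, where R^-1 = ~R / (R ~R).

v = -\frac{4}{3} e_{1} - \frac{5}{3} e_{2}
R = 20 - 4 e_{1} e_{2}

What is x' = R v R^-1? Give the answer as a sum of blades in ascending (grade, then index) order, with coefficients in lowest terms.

~R = 20 + 4 e_{1} e_{2}, and R ~R = 384, so R^-1 = ~R / (384).
R v = -\frac{100}{3} e_{1} - \frac{116}{3} e_{2}
Answer: -\frac{77}{36} e_{1} - \frac{85}{36} e_{2}


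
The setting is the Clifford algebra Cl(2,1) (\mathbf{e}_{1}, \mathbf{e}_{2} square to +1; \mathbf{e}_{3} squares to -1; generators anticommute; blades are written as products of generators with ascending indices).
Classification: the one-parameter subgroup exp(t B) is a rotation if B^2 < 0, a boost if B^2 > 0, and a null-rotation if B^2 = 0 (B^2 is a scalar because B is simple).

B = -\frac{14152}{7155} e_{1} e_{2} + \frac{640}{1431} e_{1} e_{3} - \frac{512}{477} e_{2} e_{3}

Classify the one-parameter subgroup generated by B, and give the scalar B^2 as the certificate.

B^2 term by term: the squares give (-\frac{14152}{7155})^2*(e_{1} e_{2})^2 + (\frac{640}{1431})^2*(e_{1} e_{3})^2 + (-\frac{512}{477})^2*(e_{2} e_{3})^2 = \frac{200279104}{51194025}*(-1) + \frac{409600}{2047761}*(+1) + \frac{262144}{227529}*(+1) = -\frac{64}{25} (each basis 2-blade squares to minus the product of its generators' squares); cross terms between blades sharing an index anticommute and cancel. So B^2 = -\frac{64}{25}.
Answer: rotation, certificate B^2 = -\frac{64}{25}. The scalar -\frac{64}{25} is the complete invariant here: its sign names the subgroup type.


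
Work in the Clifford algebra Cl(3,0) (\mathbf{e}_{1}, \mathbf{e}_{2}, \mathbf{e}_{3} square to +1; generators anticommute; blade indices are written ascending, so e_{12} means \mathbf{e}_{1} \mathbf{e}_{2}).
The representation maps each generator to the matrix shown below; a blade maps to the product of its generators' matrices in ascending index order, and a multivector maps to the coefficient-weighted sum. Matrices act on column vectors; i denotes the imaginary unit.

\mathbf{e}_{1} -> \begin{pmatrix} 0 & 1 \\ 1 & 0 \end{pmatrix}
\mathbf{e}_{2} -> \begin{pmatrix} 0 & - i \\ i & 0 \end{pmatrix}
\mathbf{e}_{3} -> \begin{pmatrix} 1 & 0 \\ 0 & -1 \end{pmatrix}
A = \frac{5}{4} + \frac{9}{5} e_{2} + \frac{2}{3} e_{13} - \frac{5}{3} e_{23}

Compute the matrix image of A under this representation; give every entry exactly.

Bivector images (products of the table entries): rho(e_{13}) = rho(\mathbf{e}_{1})rho(\mathbf{e}_{3}) = \begin{pmatrix} 0 & -1 \\ 1 & 0 \end{pmatrix}; rho(e_{23}) = rho(\mathbf{e}_{2})rho(\mathbf{e}_{3}) = \begin{pmatrix} 0 & i \\ i & 0 \end{pmatrix}.
M = (\frac{5}{4})*1 + (\frac{9}{5})*rho(e_{2}) + (\frac{2}{3})*rho(e_{13}) + (-\frac{5}{3})*rho(e_{23}), summed entrywise (1 is the identity matrix):
Answer: \begin{pmatrix} \frac{5}{4} & - \frac{2}{3} - \frac{52 i}{15} \\ \frac{2}{3} + \frac{2 i}{15} & \frac{5}{4} \end{pmatrix}


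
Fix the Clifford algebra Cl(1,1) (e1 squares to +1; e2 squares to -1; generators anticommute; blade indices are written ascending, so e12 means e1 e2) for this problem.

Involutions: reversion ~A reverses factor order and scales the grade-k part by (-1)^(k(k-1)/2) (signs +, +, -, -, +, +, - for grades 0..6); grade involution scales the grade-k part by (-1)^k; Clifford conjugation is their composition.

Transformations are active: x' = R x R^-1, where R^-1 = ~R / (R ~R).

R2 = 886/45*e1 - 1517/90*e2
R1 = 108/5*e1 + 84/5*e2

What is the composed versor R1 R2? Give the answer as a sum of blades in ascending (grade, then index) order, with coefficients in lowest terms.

Distribute over the terms of R1 (each basis-blade product reordered to ascending indices, repeated generators contracted through their squares):
(108/5*e1) R2 = 10632/25 - 9102/25*e12
(84/5*e2) R2 = 21238/75 - 24808/75*e12
Summing the partial products and collecting blades:
Answer: 53134/75 - 52114/75*e12


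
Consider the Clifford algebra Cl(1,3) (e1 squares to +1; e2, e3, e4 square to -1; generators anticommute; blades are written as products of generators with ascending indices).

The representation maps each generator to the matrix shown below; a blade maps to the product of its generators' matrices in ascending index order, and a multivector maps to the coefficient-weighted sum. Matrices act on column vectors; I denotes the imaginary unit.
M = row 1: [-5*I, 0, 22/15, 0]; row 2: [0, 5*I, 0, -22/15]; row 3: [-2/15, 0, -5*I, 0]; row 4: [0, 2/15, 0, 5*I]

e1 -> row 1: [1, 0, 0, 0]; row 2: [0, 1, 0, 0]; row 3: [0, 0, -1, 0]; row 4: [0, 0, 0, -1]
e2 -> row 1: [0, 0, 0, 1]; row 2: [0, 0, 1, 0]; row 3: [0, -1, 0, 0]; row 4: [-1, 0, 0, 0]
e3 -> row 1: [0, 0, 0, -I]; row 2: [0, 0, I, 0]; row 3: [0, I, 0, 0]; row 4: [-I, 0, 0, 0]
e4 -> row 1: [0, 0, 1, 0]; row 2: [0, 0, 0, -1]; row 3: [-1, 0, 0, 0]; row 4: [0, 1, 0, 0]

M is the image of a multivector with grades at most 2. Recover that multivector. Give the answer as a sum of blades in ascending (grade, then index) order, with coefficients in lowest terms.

Method: the blade images are trace-orthogonal — tr(rho(e_A) rho(e_B)^-1) = 4 if A = B and 0 otherwise — and rho(e_A)^-1 = (e_A)^2 * rho(e_A) with (e_A)^2 = +1 or -1, so the coefficient of e_A in the preimage is (e_A)^2 * tr(M rho(e_A))/4.
Nonzero projections over blades of grade <= 2: e4: (e4)^2 = -1, tr(M rho(e4)) = -16/5, coefficient 4/5; e1 e4: (e1 e4)^2 = +1, tr(M rho(e1 e4)) = 8/3, coefficient 2/3; e2 e3: (e2 e3)^2 = -1, tr(M rho(e2 e3)) = -20, coefficient 5. Every other blade of grade <= 2 projects to 0.
Answer: 4/5*e4 + 2/3*e1 e4 + 5*e2 e3


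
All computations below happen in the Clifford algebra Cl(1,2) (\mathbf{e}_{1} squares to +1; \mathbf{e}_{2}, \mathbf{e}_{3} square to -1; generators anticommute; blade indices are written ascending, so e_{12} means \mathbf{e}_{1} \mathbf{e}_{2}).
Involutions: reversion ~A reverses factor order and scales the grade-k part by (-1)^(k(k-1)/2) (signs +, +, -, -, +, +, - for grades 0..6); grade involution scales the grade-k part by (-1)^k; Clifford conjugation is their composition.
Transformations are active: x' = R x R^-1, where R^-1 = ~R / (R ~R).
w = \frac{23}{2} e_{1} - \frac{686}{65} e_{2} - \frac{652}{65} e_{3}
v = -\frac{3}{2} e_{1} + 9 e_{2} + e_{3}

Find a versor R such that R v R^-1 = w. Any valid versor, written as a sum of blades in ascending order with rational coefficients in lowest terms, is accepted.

Here q(v) = q(w) = -\frac{319}{4}; the classical choice R = v + w = 10 e_{1} - \frac{101}{65} e_{2} - \frac{587}{65} e_{3} then realises v -> w under the sandwich.
Answer: 10 e_{1} - \frac{101}{65} e_{2} - \frac{587}{65} e_{3}


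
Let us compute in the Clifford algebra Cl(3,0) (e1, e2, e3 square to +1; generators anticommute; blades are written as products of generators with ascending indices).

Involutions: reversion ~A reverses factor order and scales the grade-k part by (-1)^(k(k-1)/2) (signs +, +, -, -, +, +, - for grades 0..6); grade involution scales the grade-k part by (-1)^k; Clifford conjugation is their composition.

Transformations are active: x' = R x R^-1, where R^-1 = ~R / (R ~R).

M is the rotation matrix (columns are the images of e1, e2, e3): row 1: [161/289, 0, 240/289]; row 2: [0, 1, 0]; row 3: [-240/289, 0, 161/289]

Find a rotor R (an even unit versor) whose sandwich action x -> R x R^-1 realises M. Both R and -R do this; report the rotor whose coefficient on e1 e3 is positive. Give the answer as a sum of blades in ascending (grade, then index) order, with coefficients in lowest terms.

Method: write R = a + b12*e1 e2 + b13*e1 e3 + b23*e2 e3 with a^2 + b12^2 + b13^2 + b23^2 = 1 (so R^-1 = ~R). Expanding the columns R e_j ~R gives tr M = 4a^2 - 1 and, from the antisymmetric part, M21 - M12 = -4a*b12, M13 - M31 = 4a*b13, M32 - M23 = -4a*b23.
Here tr M = 611/289, so a^2 = (1 + tr M)/4 = 225/289 and a = ±15/17. Taking a = 15/17: M21 - M12 = 0, M13 - M31 = 480/289, M32 - M23 = 0, giving b12 = 0, b13 = 8/17, b23 = 0, i.e. R = 15/17 + 8/17*e1 e3.
Its e1 e3 coefficient is already positive.
Answer: 15/17 + 8/17*e1 e3. Note: both R and -R realise this M (trace 611/289); the covering map identifies them, and the e1 e3-coefficient sign is the tie-breaker.


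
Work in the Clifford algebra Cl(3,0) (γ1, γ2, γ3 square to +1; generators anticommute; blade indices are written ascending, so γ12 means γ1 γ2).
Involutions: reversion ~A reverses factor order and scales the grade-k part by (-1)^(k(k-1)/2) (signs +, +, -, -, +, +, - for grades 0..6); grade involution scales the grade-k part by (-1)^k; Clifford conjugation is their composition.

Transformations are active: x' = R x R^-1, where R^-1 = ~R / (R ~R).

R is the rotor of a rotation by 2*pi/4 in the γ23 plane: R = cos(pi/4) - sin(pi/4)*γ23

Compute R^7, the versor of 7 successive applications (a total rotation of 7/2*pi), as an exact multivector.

Half-angle bookkeeping: 7 applications in γ23 add up to rotor phase 7*pi/4 = 7*pi/4, so R^7 = cos(7*pi/4) - sin(7*pi/4)*γ23.
cos(7*pi/4) = sqrt(2)/2 and sin(7*pi/4) = -sqrt(2)/2, so R^7 = sqrt(2)/2 + sqrt(2)/2*γ23. The net rotation is 3/2*pi (after discarding 1 full turn, each of which contributes a factor -1 to the rotor); the rotor keeps the half-angle phase exactly.
Answer: sqrt(2)/2 + sqrt(2)/2*γ23


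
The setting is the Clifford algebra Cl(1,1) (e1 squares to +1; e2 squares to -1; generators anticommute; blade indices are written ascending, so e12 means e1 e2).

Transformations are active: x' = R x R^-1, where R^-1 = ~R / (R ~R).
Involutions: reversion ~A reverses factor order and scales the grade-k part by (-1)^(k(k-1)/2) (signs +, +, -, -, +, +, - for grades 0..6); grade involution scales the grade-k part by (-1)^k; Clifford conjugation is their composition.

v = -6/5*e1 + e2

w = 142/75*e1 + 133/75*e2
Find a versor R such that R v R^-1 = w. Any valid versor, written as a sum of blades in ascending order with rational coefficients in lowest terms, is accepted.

Here q(v) = q(w) = 11/25; the classical choice R = v + w = 52/75*e1 + 208/75*e2 then realises v -> w under the sandwich.
Answer: 52/75*e1 + 208/75*e2


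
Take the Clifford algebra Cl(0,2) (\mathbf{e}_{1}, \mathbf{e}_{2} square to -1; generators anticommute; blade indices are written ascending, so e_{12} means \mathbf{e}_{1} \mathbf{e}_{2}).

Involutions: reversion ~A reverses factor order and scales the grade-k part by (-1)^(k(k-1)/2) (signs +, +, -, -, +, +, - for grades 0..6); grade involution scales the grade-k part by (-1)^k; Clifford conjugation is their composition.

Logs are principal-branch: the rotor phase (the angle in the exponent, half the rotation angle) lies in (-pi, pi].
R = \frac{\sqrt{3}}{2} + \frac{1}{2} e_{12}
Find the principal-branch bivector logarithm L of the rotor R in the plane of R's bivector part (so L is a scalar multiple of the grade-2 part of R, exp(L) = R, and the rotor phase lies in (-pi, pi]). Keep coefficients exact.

The scalar part of R is \frac{\sqrt{3}}{2}, which pins the rotor phase on the principal branch; dividing the bivector part by the sine of that phase recovers the unit plane, and L is the phase times that plane.
Concretely: cos(phase) = \frac{\sqrt{3}}{2} gives phase = ±\frac{\pi}{6}, and since phase/sin(phase) is even the sign is immaterial: L = (phase/sin(phase)) * <R>_2 = (\frac{\pi}{3}) * <R>_2.
Answer: \frac{\pi}{6} e_{12}


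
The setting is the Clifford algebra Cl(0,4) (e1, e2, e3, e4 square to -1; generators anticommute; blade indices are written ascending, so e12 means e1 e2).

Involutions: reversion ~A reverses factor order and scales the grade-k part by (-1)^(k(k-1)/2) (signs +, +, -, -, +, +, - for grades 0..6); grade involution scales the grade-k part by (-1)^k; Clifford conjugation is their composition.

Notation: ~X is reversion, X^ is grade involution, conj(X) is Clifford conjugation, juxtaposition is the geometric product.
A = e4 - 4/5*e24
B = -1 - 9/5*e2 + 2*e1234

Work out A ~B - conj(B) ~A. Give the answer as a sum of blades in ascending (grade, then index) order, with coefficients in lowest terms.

first term: 11/25*e4 - 8/5*e13 + 13/5*e24 + 2*e123
second term: -61/25*e4 + 8/5*e13 + e24 - 2*e123
Answer: 72/25*e4 - 16/5*e13 + 8/5*e24 + 4*e123


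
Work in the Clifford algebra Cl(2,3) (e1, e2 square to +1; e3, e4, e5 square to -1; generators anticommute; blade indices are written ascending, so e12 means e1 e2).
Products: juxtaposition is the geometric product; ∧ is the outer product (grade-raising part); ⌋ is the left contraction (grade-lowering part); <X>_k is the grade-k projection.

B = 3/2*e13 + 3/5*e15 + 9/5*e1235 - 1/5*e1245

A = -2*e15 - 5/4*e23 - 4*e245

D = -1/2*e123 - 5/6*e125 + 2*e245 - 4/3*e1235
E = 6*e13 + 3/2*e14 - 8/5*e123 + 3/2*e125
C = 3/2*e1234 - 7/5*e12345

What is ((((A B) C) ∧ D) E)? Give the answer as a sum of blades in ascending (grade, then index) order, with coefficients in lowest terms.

step 1: -6/5 + 4/5*e1 + 15/8*e12 - 9/4*e15 - 18/5*e23 + 2/5*e24 - 3*e35 - 12/5*e124 - 36/5*e134 - 3/4*e1235 - 1/4*e1345 + 6*e12345
step 2: 42/5 + 223/20*e2 + 18/5*e3 - 21/20*e4 + 9*e5 - 3/5*e13 - 27/5*e14 - 1941/200*e25 - 45/16*e34 - 84/25*e35 - 9/8*e45 + 21/5*e124 + 14/25*e135 + 126/25*e145 - 39/20*e234 + 21/8*e345 - 9/5*e1234 + 9/2*e1245 - 899/200*e2345 + 42/25*e12345
step 3: -21/5*e123 - 7*e125 + 84/5*e245 - 21/40*e1234 - 97/10*e1235 + 7/8*e1245 - 36/5*e2345 + 433/160*e12345
step 4: -189/50 + 126/5*e2 - 291/20*e3 + 189/400*e4 - 388/25*e5 + 126/5*e14 - 63/80*e23 + 63/20*e24 + 4551/80*e25 + 1299/320*e34 + 35/2*e35 - 433/100*e45 - 126/5*e125 - 54/5*e134 + 288/25*e145 - 63/10*e234 + 14739/320*e235 - 459/80*e245 + 35/16*e345 - 54/5*e1235 + 216/5*e1245 + 672/25*e1345 - 99/5*e2345 - 504/5*e12345
Answer: -189/50 + 126/5*e2 - 291/20*e3 + 189/400*e4 - 388/25*e5 + 126/5*e14 - 63/80*e23 + 63/20*e24 + 4551/80*e25 + 1299/320*e34 + 35/2*e35 - 433/100*e45 - 126/5*e125 - 54/5*e134 + 288/25*e145 - 63/10*e234 + 14739/320*e235 - 459/80*e245 + 35/16*e345 - 54/5*e1235 + 216/5*e1245 + 672/25*e1345 - 99/5*e2345 - 504/5*e12345


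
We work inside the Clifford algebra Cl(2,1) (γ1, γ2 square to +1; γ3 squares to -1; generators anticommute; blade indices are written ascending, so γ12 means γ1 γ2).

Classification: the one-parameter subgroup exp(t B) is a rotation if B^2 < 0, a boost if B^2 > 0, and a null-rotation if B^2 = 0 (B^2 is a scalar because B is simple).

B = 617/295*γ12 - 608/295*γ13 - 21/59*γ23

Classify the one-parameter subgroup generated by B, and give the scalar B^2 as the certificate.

B^2 term by term: the squares give (617/295)^2*(γ12)^2 + (-608/295)^2*(γ13)^2 + (-21/59)^2*(γ23)^2 = 380689/87025*(-1) + 369664/87025*(+1) + 441/3481*(+1) = 0 (each basis 2-blade squares to minus the product of its generators' squares); cross terms between blades sharing an index anticommute and cancel. So B^2 = 0.
Answer: null-rotation, certificate B^2 = 0. Because 0 is invariant under every versor sandwich, the classification follows from its sign alone.


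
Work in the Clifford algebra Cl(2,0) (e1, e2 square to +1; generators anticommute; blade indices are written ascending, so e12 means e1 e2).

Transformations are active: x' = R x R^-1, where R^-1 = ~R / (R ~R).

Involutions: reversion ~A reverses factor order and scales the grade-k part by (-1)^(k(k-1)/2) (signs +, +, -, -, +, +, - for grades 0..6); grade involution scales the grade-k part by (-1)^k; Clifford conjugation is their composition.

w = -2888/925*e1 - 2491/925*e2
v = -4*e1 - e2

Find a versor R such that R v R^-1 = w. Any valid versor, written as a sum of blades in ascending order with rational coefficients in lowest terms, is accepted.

Since q(v) = q(w) = 17, the sum R = v + w = -6588/925*e1 - 3416/925*e2 does the job whenever invertible.
Answer: -6588/925*e1 - 3416/925*e2


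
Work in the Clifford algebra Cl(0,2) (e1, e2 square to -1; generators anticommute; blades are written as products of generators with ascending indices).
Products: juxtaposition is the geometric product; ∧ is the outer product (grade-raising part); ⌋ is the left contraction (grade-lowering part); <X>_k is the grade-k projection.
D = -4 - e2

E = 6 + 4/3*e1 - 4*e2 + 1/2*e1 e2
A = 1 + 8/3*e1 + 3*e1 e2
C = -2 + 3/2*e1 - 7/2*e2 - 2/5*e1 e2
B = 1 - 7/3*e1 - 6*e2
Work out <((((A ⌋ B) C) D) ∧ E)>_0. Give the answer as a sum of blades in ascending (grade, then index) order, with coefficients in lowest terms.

step 1: 65/9 - 7/3*e1 - 6*e2
step 2: -575/18 + 179/10*e1 - 1279/90*e2 + 257/18*e1 e2
step 3: 3407/30 - 5159/90*e1 + 7991/90*e2 - 6751/90*e1 e2
step 4: 3407/5 - 8663/45*e1 + 1177/15*e2 - 30497/108*e1 e2
step 5: 3407/5
Answer: 3407/5


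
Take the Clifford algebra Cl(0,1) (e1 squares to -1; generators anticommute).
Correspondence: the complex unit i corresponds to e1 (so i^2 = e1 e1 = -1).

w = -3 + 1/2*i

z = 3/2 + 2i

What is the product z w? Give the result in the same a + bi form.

In blades: z = 3/2 + 2*e1, w = -3 + 1/2*e1.
Distribute z over w term by term (generator squares from the signature, products reordered to ascending indices): (3/2)*w = -9/2 + 3/4*e1; (2*e1)*w = -1 - 6*e1.
Sum: -11/2 - 21/4*e1; translating back through the correspondence:
Answer: -11/2 - 21/4*i


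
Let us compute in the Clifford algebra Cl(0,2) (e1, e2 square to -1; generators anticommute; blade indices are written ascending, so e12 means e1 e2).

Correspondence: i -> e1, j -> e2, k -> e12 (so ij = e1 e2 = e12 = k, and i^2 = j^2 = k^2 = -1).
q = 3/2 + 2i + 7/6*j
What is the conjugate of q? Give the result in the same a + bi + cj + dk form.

In blades: q = 3/2 + 2*e1 + 7/6*e2.
Conjugation here is Clifford conjugation: the scalar is fixed and the grade-1 and grade-2 blades all flip sign, giving 3/2 - 2*e1 - 7/6*e2; translating back:
Answer: 3/2 - 2i - 7/6*j


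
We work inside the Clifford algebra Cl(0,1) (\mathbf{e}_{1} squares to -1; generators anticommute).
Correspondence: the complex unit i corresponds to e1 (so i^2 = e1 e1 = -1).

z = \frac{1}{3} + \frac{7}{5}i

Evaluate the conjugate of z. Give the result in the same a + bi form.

In blades: z = \frac{1}{3} + \frac{7}{5} e_{1}.
Conjugation here is Clifford conjugation: the scalar is fixed and the grade-1 and grade-2 blades all flip sign, giving \frac{1}{3} - \frac{7}{5} e_{1}; translating back:
Answer: \frac{1}{3} - \frac{7}{5}i


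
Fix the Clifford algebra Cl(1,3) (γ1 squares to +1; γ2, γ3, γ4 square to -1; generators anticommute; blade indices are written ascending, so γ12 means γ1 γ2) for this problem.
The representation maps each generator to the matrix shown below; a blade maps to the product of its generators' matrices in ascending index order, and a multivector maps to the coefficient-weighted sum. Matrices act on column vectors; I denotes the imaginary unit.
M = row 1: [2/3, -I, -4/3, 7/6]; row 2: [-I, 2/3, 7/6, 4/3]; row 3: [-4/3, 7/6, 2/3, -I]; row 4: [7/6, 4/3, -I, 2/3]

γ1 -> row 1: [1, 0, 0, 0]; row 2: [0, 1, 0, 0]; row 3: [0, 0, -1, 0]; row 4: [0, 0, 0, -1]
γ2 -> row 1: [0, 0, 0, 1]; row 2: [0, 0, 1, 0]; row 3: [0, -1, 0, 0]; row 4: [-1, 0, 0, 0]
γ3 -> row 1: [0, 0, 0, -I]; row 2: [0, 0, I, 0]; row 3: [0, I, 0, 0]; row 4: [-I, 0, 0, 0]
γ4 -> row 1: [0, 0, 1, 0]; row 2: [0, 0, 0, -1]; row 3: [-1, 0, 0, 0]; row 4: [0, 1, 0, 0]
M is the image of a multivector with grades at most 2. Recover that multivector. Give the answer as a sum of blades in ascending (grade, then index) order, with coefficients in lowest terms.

Method: the blade images are trace-orthogonal — tr(rho(e_A) rho(e_B)^-1) = 4 if A = B and 0 otherwise — and rho(e_A)^-1 = (e_A)^2 * rho(e_A) with (e_A)^2 = +1 or -1, so the coefficient of e_A in the preimage is (e_A)^2 * tr(M rho(e_A))/4.
Nonzero projections over blades of grade <= 2: 1: (1)^2 = +1, tr(M 1) = 8/3, coefficient 2/3; γ12: (γ12)^2 = +1, tr(M rho(γ12)) = 14/3, coefficient 7/6; γ14: (γ14)^2 = +1, tr(M rho(γ14)) = -16/3, coefficient -4/3; γ34: (γ34)^2 = -1, tr(M rho(γ34)) = -4, coefficient 1. Every other blade of grade <= 2 projects to 0.
Answer: 2/3 + 7/6*γ12 - 4/3*γ14 + γ34


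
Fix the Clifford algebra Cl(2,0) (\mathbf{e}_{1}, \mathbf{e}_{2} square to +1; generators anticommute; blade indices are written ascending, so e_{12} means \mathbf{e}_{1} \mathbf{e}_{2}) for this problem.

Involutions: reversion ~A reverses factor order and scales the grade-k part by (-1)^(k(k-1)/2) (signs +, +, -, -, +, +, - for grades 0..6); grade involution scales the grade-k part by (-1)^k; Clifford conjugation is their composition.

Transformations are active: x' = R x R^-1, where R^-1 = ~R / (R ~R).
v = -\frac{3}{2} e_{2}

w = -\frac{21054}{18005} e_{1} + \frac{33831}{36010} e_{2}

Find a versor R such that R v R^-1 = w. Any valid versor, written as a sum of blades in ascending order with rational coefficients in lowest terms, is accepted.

Here q(v) = q(w) = \frac{9}{4}; the classical choice R = v + w = -\frac{21054}{18005} e_{1} - \frac{10092}{18005} e_{2} then realises v -> w under the sandwich.
Answer: -\frac{21054}{18005} e_{1} - \frac{10092}{18005} e_{2}


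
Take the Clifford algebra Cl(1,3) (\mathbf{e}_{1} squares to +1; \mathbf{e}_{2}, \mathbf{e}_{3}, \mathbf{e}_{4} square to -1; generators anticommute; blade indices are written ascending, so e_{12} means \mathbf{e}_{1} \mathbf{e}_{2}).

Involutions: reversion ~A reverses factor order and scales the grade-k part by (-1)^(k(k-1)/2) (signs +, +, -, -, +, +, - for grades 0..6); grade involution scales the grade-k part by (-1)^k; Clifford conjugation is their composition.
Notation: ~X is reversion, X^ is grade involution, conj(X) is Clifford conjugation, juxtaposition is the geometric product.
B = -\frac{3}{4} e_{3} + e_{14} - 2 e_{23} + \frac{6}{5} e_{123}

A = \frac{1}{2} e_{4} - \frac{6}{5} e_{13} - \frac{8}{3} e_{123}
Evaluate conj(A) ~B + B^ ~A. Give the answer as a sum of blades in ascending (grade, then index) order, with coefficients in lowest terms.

first term: -\frac{16}{5} + \frac{101}{15} e_{1} + \frac{36}{25} e_{2} + \frac{2}{5} e_{12} + \frac{33}{40} e_{34} + \frac{5}{3} e_{234} - \frac{3}{5} e_{1234}
second term: \frac{16}{5} + \frac{86}{15} e_{1} + \frac{36}{25} e_{2} + \frac{2}{5} e_{12} + \frac{63}{40} e_{34} - \frac{11}{3} e_{234} - \frac{3}{5} e_{1234}
Answer: \frac{187}{15} e_{1} + \frac{72}{25} e_{2} + \frac{4}{5} e_{12} + \frac{12}{5} e_{34} - 2 e_{234} - \frac{6}{5} e_{1234}


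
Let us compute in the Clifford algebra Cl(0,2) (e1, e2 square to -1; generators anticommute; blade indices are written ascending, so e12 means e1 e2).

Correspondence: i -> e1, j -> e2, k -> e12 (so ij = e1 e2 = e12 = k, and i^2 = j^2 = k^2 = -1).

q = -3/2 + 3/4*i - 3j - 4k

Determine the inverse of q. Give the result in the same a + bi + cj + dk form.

In blades: q = -3/2 + 3/4*e1 - 3*e2 - 4*e12.
With qbar = -3/2 - 3/4*e1 + 3*e2 + 4*e12 (scalar fixed, mapped units negated), q qbar = 445/16 (the sum of squared coefficients), so q^-1 = qbar / (445/16) = -24/445 - 12/445*e1 + 48/445*e2 + 64/445*e12; translating back:
Answer: -24/445 - 12/445*i + 48/445*j + 64/445*k


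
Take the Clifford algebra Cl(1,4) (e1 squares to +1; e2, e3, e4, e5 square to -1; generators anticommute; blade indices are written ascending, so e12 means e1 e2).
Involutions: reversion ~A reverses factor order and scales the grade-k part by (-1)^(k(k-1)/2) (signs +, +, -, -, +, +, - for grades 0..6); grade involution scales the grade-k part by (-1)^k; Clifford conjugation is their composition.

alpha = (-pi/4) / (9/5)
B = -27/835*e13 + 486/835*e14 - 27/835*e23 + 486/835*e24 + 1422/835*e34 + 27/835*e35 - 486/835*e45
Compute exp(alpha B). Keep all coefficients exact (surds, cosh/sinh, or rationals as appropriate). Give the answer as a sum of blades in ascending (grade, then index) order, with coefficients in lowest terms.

B^2 term by term: the squares give (-27/835)^2*(e13)^2 + (486/835)^2*(e14)^2 + (-27/835)^2*(e23)^2 + (486/835)^2*(e24)^2 + (1422/835)^2*(e34)^2 + (27/835)^2*(e35)^2 + (-486/835)^2*(e45)^2 = 729/697225*(+1) + 236196/697225*(+1) + 729/697225*(-1) + 236196/697225*(-1) + 2022084/697225*(-1) + 729/697225*(-1) + 236196/697225*(-1) = -81/25 (each basis 2-blade squares to minus the product of its generators' squares); cross terms between blades sharing an index anticommute and cancel; the commuting (index-disjoint) pairs give grade-4 terms 2*c*c'*(blade product), which cancel blade by blade — e1234: 26244/697225 - 26244/697225 = 0; e1345: 26244/697225 - 26244/697225 = 0; e2345: 26244/697225 - 26244/697225 = 0 — confirming B is simple. So B^2 = -81/25.
B^2 = -81/25 — since the square is negative, the closed form is circular: l = 9/5, alpha*l = -pi/4, so exp(alpha B) = cos(-pi/4) + (sin(-pi/4)/(9/5))*B = sqrt(2)/2 + (-5*sqrt(2)/18)*B.
Answer: sqrt(2)/2 + 3*sqrt(2)/334*e13 - 27*sqrt(2)/167*e14 + 3*sqrt(2)/334*e23 - 27*sqrt(2)/167*e24 - 79*sqrt(2)/167*e34 - 3*sqrt(2)/334*e35 + 27*sqrt(2)/167*e45


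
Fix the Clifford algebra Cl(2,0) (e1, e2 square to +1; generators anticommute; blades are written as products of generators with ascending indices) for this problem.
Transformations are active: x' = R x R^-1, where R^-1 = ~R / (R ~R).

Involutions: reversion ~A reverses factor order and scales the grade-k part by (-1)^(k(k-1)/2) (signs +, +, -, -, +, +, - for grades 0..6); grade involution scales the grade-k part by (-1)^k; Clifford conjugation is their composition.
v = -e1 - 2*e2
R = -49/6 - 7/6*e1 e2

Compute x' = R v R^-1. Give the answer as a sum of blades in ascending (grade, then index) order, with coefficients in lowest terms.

~R = -49/6 + 7/6*e1 e2, and R ~R = 1225/18, so R^-1 = ~R / (1225/18).
R v = 21/2*e1 + 91/6*e2
Answer: -38/25*e1 - 41/25*e2


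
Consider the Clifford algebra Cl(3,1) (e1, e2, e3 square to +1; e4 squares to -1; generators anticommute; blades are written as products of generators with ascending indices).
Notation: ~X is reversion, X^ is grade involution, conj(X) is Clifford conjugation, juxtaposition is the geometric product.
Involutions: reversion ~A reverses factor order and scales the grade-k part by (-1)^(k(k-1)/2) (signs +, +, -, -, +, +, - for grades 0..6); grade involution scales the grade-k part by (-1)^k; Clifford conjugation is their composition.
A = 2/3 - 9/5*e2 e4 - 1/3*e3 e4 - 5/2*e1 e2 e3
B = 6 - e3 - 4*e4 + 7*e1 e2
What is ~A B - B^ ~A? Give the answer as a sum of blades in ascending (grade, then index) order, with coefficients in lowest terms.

first term: 4 + 36/5*e2 - 101/6*e3 - 7/3*e4 + 13/6*e1 e2 - 63/5*e1 e4 + 54/5*e2 e4 + 2*e3 e4 + 15*e1 e2 e3 + 9/5*e2 e3 e4 - 23/3*e1 e2 e3 e4
second term: 4 + 36/5*e2 - 31/2*e3 + 3*e4 + 43/6*e1 e2 + 63/5*e1 e4 + 54/5*e2 e4 + 2*e3 e4 + 15*e1 e2 e3 - 9/5*e2 e3 e4 - 23/3*e1 e2 e3 e4
Answer: -4/3*e3 - 16/3*e4 - 5*e1 e2 - 126/5*e1 e4 + 18/5*e2 e3 e4


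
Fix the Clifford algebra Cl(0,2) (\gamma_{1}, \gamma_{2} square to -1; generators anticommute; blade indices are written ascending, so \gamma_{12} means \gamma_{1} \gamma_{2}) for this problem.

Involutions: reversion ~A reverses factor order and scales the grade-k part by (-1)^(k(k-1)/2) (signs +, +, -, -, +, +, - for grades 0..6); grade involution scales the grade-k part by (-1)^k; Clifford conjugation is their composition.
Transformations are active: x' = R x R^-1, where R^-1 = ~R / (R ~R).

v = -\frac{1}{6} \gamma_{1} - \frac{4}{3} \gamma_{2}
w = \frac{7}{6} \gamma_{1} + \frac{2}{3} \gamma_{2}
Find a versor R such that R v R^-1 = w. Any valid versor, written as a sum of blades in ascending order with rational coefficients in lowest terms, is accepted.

Here q(v) = q(w) = -\frac{65}{36}; the classical choice R = v + w = \gamma_{1} - \frac{2}{3} \gamma_{2} then realises v -> w under the sandwich.
Answer: \gamma_{1} - \frac{2}{3} \gamma_{2}


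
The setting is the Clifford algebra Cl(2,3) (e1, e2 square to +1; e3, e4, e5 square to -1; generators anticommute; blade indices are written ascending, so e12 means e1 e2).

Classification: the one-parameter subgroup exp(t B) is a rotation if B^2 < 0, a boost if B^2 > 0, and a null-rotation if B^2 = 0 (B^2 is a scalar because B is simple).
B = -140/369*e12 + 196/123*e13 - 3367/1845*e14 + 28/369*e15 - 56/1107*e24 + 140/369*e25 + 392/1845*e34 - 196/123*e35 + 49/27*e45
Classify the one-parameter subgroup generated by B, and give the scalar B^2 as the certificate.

B^2 term by term: the squares give (-140/369)^2*(e12)^2 + (196/123)^2*(e13)^2 + (-3367/1845)^2*(e14)^2 + (28/369)^2*(e15)^2 + (-56/1107)^2*(e24)^2 + (140/369)^2*(e25)^2 + (392/1845)^2*(e34)^2 + (-196/123)^2*(e35)^2 + (49/27)^2*(e45)^2 = 19600/136161*(-1) + 38416/15129*(+1) + 11336689/3404025*(+1) + 784/136161*(+1) + 3136/1225449*(+1) + 19600/136161*(+1) + 153664/3404025*(-1) + 38416/15129*(-1) + 2401/729*(-1) = 0 (each basis 2-blade squares to minus the product of its generators' squares); cross terms between blades sharing an index anticommute and cancel; the commuting (index-disjoint) pairs give grade-4 terms 2*c*c'*(blade product), which cancel blade by blade — e1234: -21952/136161 + 21952/136161 = 0; e1235: 54880/45387 - 54880/45387 = 0; e1245: -13720/9963 + 188552/136161 - 3136/408483 = 0; e1345: 19208/3321 - 1319864/226935 + 21952/680805 = 0; e2345: -21952/136161 + 21952/136161 = 0 — confirming B is simple. So B^2 = 0.
Answer: null-rotation, certificate B^2 = 0. Certificate logic: 0 is a conjugation-invariant scalar, so its sign fixes rotation versus boost versus null-rotation outright.


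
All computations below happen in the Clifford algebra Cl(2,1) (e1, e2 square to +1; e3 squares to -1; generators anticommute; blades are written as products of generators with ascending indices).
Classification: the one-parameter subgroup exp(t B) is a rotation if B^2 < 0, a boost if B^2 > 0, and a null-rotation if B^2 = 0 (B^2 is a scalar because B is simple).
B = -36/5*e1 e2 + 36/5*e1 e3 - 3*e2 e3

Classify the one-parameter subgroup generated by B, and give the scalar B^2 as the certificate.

B^2 term by term: the squares give (-36/5)^2*(e1 e2)^2 + (36/5)^2*(e1 e3)^2 + (-3)^2*(e2 e3)^2 = 1296/25*(-1) + 1296/25*(+1) + 9*(+1) = 9 (each basis 2-blade squares to minus the product of its generators' squares); cross terms between blades sharing an index anticommute and cancel. So B^2 = 9.
Answer: boost, certificate B^2 = 9. Note: conjugating B changes its blade decomposition but never the scalar B^2 = 9, whose sign settles the classification.


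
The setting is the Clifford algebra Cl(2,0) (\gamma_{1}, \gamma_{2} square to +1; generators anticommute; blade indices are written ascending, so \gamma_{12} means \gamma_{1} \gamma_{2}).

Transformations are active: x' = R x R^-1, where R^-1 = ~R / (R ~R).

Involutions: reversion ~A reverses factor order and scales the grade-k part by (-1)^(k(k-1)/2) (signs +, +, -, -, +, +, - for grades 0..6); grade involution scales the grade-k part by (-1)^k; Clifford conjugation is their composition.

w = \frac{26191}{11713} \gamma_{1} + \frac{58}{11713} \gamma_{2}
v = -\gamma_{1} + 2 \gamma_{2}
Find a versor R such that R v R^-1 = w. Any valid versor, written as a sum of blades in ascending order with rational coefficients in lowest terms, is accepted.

Key observation: q(v) = q(w) = 5 (sandwiches preserve the norm), so R = v + w = \frac{14478}{11713} \gamma_{1} + \frac{23484}{11713} \gamma_{2} works whenever it is invertible — the component of v along it is kept and (v - w)/2 reverses, sending v to w.
Answer: \frac{14478}{11713} \gamma_{1} + \frac{23484}{11713} \gamma_{2}
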